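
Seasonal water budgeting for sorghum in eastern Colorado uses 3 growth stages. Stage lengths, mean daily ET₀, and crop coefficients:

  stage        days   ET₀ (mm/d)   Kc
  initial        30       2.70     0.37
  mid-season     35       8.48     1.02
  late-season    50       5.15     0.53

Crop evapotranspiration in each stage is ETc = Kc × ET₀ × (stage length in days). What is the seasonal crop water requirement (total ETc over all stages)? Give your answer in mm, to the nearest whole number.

469 mm

initial: 0.37 × 2.70 × 30 = 29.97 mm
mid-season: 1.02 × 8.48 × 35 = 302.74 mm
late-season: 0.53 × 5.15 × 50 = 136.48 mm
Seasonal total = 469.19 mm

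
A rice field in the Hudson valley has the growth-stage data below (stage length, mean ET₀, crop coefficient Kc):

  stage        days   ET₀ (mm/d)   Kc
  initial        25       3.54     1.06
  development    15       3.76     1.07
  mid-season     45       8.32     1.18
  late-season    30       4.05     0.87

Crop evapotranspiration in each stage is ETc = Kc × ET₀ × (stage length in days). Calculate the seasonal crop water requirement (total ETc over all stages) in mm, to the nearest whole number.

initial: 1.06 × 3.54 × 25 = 93.81 mm
development: 1.07 × 3.76 × 15 = 60.35 mm
mid-season: 1.18 × 8.32 × 45 = 441.79 mm
late-season: 0.87 × 4.05 × 30 = 105.71 mm
Seasonal total = 701.66 mm

702 mm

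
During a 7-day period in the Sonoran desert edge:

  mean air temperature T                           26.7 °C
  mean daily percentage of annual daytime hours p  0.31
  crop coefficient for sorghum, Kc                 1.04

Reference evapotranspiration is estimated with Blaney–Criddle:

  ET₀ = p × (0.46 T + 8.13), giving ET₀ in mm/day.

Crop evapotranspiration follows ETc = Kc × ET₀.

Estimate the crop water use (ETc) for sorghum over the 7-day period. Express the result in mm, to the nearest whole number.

46 mm

ET₀ = 0.31 × (0.46 × 26.7 + 8.13) = 0.31 × 20.412 = 6.3277 mm/d
ETc = Kc × ET₀ = 1.04 × 6.3277 = 6.5808 mm/d
Over 7 days: 6.5808 × 7 = 46.066 mm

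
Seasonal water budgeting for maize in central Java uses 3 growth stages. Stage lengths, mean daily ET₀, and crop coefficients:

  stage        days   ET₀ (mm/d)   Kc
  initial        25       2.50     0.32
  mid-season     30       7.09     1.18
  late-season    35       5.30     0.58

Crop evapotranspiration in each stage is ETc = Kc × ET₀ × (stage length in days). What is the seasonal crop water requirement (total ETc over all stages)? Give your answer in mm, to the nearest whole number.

379 mm

initial: 0.32 × 2.50 × 25 = 20.00 mm
mid-season: 1.18 × 7.09 × 30 = 250.99 mm
late-season: 0.58 × 5.30 × 35 = 107.59 mm
Seasonal total = 378.58 mm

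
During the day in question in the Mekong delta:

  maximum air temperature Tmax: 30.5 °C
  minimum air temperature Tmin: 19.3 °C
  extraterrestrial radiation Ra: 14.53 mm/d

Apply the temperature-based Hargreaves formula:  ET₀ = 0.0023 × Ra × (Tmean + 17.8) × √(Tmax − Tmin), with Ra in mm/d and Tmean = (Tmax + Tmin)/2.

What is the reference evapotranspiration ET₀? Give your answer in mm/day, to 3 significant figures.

4.78 mm/day

Tmean = (30.5 + 19.3)/2 = 24.90 °C
ET₀ = 0.0023 × 14.53 × (24.90 + 17.8) × √11.2 = 0.0023 × 14.53 × 42.70 × 3.3466 = 4.7756 mm/d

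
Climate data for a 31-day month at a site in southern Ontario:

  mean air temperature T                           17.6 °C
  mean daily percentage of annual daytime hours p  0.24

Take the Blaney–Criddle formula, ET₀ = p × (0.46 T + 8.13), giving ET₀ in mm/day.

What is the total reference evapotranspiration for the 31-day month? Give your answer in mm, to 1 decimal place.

120.7 mm

ET₀ = 0.24 × (0.46 × 17.6 + 8.13) = 0.24 × 16.226 = 3.8942 mm/d
Monthly total = 3.8942 × 31 = 120.720 mm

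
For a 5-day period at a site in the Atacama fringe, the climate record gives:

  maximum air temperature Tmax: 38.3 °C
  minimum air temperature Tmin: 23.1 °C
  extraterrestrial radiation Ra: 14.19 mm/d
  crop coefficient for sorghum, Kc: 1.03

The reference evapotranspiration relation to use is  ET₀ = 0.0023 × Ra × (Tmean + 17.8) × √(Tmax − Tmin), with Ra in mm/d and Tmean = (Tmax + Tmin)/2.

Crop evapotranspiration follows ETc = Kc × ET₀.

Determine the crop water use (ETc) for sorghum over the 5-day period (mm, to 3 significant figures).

31.8 mm

Tmean = (38.3 + 23.1)/2 = 30.70 °C
ET₀ = 0.0023 × 14.19 × (30.70 + 17.8) × √15.2 = 0.0023 × 14.19 × 48.50 × 3.8987 = 6.1712 mm/d
ETc = Kc × ET₀ = 1.03 × 6.1712 = 6.3563 mm/d
Over 5 days: 6.3563 × 5 = 31.782 mm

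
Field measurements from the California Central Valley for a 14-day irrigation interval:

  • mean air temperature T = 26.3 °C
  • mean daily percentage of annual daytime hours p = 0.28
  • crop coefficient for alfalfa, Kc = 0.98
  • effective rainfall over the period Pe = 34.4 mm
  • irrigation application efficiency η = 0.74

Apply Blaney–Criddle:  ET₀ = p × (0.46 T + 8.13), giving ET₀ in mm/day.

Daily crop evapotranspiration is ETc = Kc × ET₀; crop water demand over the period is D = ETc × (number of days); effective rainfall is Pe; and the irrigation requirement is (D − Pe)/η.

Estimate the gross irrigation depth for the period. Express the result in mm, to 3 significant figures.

ET₀ = 0.28 × (0.46 × 26.3 + 8.13) = 0.28 × 20.228 = 5.6638 mm/d
ETc = Kc × ET₀ = 0.98 × 5.6638 = 5.5505 mm/d
Crop demand D = ETc × 14 d = 5.5505 × 14 = 77.707 mm
D − Pe = 77.707 − 34.4 = 43.307 mm
Gross irrigation = 43.307 / 0.74 = 58.523 mm

58.5 mm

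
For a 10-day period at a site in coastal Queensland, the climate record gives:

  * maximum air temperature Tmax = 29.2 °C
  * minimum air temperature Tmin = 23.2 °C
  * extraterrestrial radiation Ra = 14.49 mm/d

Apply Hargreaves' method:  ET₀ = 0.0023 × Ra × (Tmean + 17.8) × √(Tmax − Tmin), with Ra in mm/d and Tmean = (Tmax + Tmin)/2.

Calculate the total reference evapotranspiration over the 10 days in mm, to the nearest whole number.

36 mm

Tmean = (29.2 + 23.2)/2 = 26.20 °C
ET₀ = 0.0023 × 14.49 × (26.20 + 17.8) × √6.0 = 0.0023 × 14.49 × 44.00 × 2.4495 = 3.5919 mm/d
Over 10 days: 3.5919 × 10 = 35.919 mm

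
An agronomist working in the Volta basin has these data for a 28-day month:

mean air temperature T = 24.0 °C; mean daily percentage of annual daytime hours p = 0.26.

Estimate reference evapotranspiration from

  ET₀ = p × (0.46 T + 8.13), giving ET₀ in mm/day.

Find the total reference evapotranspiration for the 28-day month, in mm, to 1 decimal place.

ET₀ = 0.26 × (0.46 × 24.0 + 8.13) = 0.26 × 19.170 = 4.9842 mm/d
Monthly total = 4.9842 × 28 = 139.558 mm

139.6 mm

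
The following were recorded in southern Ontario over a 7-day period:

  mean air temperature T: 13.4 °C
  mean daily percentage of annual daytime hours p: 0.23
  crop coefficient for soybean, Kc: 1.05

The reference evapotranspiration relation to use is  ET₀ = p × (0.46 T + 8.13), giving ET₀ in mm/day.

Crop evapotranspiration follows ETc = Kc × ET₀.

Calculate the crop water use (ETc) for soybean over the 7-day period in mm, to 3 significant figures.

24.2 mm

ET₀ = 0.23 × (0.46 × 13.4 + 8.13) = 0.23 × 14.294 = 3.2876 mm/d
ETc = Kc × ET₀ = 1.05 × 3.2876 = 3.4520 mm/d
Over 7 days: 3.4520 × 7 = 24.164 mm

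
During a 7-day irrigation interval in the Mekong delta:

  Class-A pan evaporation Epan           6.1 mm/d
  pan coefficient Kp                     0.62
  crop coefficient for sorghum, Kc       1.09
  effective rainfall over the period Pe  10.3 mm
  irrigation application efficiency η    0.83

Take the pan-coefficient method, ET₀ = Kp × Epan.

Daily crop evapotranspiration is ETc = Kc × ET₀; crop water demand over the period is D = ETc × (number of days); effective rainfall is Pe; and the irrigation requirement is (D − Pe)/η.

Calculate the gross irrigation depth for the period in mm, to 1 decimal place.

ET₀ = 0.62 × 6.1 = 3.7820 mm/d
ETc = Kc × ET₀ = 1.09 × 3.7820 = 4.1224 mm/d
Crop demand D = ETc × 7 d = 4.1224 × 7 = 28.857 mm
D − Pe = 28.857 − 10.3 = 18.557 mm
Gross irrigation = 18.557 / 0.83 = 22.358 mm

22.4 mm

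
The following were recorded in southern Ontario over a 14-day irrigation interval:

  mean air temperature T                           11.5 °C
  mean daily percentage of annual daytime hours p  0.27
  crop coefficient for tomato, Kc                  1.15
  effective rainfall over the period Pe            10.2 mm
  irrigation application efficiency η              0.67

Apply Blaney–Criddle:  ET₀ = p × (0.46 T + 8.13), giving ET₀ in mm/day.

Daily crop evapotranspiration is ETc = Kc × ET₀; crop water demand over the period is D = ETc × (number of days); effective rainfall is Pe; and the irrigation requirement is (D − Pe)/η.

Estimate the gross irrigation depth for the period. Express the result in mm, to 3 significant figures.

71.8 mm

ET₀ = 0.27 × (0.46 × 11.5 + 8.13) = 0.27 × 13.420 = 3.6234 mm/d
ETc = Kc × ET₀ = 1.15 × 3.6234 = 4.1669 mm/d
Crop demand D = ETc × 14 d = 4.1669 × 14 = 58.337 mm
D − Pe = 58.337 − 10.2 = 48.137 mm
Gross irrigation = 48.137 / 0.67 = 71.846 mm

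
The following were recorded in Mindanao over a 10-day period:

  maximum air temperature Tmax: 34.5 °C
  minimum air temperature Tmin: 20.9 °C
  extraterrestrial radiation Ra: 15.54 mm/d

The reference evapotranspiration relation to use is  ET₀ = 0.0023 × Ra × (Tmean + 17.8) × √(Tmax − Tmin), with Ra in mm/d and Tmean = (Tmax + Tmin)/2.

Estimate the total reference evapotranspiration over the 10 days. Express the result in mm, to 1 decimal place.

60.0 mm

Tmean = (34.5 + 20.9)/2 = 27.70 °C
ET₀ = 0.0023 × 15.54 × (27.70 + 17.8) × √13.6 = 0.0023 × 15.54 × 45.50 × 3.6878 = 5.9973 mm/d
Over 10 days: 5.9973 × 10 = 59.973 mm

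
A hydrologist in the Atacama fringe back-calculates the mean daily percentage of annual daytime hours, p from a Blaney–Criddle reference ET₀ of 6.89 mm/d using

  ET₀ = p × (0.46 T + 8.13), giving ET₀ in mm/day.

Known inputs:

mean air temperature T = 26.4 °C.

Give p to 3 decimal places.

0.340

p = ET₀ / (0.46 T + 8.13) = 6.89 / (0.46 × 26.4 + 8.13) = 6.89 / 20.274 = 0.3398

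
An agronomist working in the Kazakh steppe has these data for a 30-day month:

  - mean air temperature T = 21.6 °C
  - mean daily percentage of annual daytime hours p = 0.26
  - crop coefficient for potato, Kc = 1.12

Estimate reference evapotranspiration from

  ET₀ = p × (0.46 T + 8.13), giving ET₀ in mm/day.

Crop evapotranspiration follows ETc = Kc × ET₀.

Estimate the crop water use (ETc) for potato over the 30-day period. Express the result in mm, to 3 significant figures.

ET₀ = 0.26 × (0.46 × 21.6 + 8.13) = 0.26 × 18.066 = 4.6972 mm/d
ETc = Kc × ET₀ = 1.12 × 4.6972 = 5.2609 mm/d
Over 30 days: 5.2609 × 30 = 157.827 mm

158 mm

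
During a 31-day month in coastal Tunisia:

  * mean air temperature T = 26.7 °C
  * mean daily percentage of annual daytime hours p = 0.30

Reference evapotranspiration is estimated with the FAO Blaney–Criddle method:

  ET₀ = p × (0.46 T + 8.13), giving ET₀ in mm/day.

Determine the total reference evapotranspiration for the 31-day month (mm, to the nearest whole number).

190 mm

ET₀ = 0.30 × (0.46 × 26.7 + 8.13) = 0.30 × 20.412 = 6.1236 mm/d
Monthly total = 6.1236 × 31 = 189.832 mm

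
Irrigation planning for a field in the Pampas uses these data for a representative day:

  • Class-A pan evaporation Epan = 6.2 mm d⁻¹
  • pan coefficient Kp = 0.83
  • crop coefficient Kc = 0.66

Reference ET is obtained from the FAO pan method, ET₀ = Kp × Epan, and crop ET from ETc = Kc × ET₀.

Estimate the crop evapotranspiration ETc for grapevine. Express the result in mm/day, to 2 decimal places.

ET₀ = 0.83 × 6.2 = 5.1460 mm/d
ETc = Kc × ET₀ = 0.66 × 5.1460 = 3.3964 mm/d

3.40 mm/day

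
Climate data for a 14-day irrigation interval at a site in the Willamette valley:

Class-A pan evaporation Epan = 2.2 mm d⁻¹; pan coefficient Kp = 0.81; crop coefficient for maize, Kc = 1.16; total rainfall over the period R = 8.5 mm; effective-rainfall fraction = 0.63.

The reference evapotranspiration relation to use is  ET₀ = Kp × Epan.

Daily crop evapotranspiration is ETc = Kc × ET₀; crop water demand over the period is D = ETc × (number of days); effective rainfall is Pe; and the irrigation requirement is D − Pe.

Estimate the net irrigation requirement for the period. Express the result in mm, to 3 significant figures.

ET₀ = 0.81 × 2.2 = 1.7820 mm/d
ETc = Kc × ET₀ = 1.16 × 1.7820 = 2.0671 mm/d
Crop demand D = ETc × 14 d = 2.0671 × 14 = 28.939 mm
Pe = 0.63 × 8.5 = 5.355 mm
D − Pe = 28.939 − 5.355 = 23.584 mm

23.6 mm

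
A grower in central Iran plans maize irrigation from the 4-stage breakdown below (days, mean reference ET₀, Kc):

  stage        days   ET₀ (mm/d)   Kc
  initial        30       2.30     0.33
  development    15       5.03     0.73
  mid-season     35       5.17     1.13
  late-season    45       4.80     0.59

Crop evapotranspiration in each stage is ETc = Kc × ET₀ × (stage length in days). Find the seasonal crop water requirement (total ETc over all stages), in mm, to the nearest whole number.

410 mm

initial: 0.33 × 2.30 × 30 = 22.77 mm
development: 0.73 × 5.03 × 15 = 55.08 mm
mid-season: 1.13 × 5.17 × 35 = 204.47 mm
late-season: 0.59 × 4.80 × 45 = 127.44 mm
Seasonal total = 409.76 mm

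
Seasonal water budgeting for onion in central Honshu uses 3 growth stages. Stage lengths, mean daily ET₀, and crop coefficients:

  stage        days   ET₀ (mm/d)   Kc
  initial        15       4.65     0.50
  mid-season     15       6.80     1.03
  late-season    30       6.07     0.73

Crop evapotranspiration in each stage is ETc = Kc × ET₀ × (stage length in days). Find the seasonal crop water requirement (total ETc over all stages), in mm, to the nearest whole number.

initial: 0.50 × 4.65 × 15 = 34.88 mm
mid-season: 1.03 × 6.80 × 15 = 105.06 mm
late-season: 0.73 × 6.07 × 30 = 132.93 mm
Seasonal total = 272.87 mm

273 mm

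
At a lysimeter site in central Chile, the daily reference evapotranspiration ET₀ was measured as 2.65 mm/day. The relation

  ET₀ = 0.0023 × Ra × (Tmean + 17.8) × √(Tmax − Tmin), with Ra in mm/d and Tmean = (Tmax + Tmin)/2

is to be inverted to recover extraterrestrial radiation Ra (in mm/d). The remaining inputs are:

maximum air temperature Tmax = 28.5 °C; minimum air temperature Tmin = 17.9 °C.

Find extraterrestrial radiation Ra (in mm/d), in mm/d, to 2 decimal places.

Tmean = 23.20 °C; √ΔT = 3.2558
Ra = ET₀ / [0.0023 × (Tmean+17.8) × √ΔT] = 2.65 / (0.0023 × 41.00 × 3.2558) = 8.631 mm/d

8.63 mm/d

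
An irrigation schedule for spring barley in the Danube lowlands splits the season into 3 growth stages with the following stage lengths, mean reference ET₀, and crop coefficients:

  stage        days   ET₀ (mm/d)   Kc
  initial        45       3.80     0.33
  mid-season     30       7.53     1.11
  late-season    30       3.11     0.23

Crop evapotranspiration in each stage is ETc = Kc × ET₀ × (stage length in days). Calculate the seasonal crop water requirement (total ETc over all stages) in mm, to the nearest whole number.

initial: 0.33 × 3.80 × 45 = 56.43 mm
mid-season: 1.11 × 7.53 × 30 = 250.75 mm
late-season: 0.23 × 3.11 × 30 = 21.46 mm
Seasonal total = 328.64 mm

329 mm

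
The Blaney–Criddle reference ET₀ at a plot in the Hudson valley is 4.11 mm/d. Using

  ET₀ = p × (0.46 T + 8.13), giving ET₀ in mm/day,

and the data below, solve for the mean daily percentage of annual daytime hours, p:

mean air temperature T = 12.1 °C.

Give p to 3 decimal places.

p = ET₀ / (0.46 T + 8.13) = 4.11 / (0.46 × 12.1 + 8.13) = 4.11 / 13.696 = 0.3001

0.300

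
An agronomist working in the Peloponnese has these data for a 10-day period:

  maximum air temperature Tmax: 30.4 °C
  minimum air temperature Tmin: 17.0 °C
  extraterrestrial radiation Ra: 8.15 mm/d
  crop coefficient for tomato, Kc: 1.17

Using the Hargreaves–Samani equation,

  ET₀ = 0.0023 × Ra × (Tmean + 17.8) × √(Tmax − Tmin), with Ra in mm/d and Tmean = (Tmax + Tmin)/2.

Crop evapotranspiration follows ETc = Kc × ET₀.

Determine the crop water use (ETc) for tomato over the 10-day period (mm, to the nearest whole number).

Tmean = (30.4 + 17.0)/2 = 23.70 °C
ET₀ = 0.0023 × 8.15 × (23.70 + 17.8) × √13.4 = 0.0023 × 8.15 × 41.50 × 3.6606 = 2.8476 mm/d
ETc = Kc × ET₀ = 1.17 × 2.8476 = 3.3317 mm/d
Over 10 days: 3.3317 × 10 = 33.317 mm

33 mm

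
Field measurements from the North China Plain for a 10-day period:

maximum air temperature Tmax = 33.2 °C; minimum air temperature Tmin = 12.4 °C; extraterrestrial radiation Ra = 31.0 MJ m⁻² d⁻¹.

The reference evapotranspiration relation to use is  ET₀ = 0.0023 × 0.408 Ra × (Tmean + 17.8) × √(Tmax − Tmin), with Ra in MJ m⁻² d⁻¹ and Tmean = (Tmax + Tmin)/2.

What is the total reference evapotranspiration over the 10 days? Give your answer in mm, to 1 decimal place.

53.9 mm

Tmean = (33.2 + 12.4)/2 = 22.80 °C
0.408 Ra = 0.408 × 31.0 = 12.6480 mm/d equivalent
ET₀ = 0.0023 × 12.6480 × (22.80 + 17.8) × √20.8 = 0.0023 × 12.6480 × 40.60 × 4.5607 = 5.3865 mm/d
Over 10 days: 5.3865 × 10 = 53.865 mm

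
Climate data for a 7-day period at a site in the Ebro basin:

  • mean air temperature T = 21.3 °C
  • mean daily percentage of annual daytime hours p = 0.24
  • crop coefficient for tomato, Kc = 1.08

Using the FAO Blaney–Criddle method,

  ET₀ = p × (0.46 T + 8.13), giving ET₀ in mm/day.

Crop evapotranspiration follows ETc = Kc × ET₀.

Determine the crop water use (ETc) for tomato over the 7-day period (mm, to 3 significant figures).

ET₀ = 0.24 × (0.46 × 21.3 + 8.13) = 0.24 × 17.928 = 4.3027 mm/d
ETc = Kc × ET₀ = 1.08 × 4.3027 = 4.6469 mm/d
Over 7 days: 4.6469 × 7 = 32.528 mm

32.5 mm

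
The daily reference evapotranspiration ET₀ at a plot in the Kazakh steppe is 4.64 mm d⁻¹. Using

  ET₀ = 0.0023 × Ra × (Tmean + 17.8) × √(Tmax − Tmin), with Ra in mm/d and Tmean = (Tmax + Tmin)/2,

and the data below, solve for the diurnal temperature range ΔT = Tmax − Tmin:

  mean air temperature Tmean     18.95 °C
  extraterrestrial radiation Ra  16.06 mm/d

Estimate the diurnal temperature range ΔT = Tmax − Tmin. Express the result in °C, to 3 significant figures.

√ΔT = ET₀ / [0.0023 × Ra × (Tmean+17.8)] = 4.64 / (0.0023 × 16.06 × 36.75) = 3.4181
ΔT = 3.4181² = 11.683 °C

11.7 °C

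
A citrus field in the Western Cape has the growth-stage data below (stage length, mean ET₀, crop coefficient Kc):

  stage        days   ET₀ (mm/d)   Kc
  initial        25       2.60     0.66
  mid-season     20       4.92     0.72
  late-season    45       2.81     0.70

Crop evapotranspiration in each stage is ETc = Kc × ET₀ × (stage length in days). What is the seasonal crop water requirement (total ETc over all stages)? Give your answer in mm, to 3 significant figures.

initial: 0.66 × 2.60 × 25 = 42.90 mm
mid-season: 0.72 × 4.92 × 20 = 70.85 mm
late-season: 0.70 × 2.81 × 45 = 88.52 mm
Seasonal total = 202.27 mm

202 mm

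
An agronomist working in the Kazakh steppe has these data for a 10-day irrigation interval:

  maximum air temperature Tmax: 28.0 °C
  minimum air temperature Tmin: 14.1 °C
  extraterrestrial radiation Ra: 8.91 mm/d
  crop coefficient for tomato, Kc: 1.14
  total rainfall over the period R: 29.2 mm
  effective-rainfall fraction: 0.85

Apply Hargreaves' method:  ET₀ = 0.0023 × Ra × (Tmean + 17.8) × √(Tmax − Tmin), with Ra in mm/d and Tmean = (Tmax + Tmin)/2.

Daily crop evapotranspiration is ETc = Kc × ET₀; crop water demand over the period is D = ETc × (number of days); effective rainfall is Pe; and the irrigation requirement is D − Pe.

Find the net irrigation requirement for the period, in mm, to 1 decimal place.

9.0 mm

Tmean = (28.0 + 14.1)/2 = 21.05 °C
ET₀ = 0.0023 × 8.91 × (21.05 + 17.8) × √13.9 = 0.0023 × 8.91 × 38.85 × 3.7283 = 2.9683 mm/d
ETc = Kc × ET₀ = 1.14 × 2.9683 = 3.3839 mm/d
Crop demand D = ETc × 10 d = 3.3839 × 10 = 33.839 mm
Pe = 0.85 × 29.2 = 24.820 mm
D − Pe = 33.839 − 24.820 = 9.019 mm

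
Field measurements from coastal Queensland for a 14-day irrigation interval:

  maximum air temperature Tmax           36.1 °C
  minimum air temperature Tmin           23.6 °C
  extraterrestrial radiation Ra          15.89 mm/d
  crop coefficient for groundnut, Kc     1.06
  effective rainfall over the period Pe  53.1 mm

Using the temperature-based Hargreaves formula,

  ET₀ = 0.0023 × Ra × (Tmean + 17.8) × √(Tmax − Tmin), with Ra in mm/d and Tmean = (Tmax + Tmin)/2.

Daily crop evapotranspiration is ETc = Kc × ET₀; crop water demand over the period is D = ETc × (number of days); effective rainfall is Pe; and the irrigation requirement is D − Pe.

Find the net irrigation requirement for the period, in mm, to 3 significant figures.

Tmean = (36.1 + 23.6)/2 = 29.85 °C
ET₀ = 0.0023 × 15.89 × (29.85 + 17.8) × √12.5 = 0.0023 × 15.89 × 47.65 × 3.5355 = 6.1569 mm/d
ETc = Kc × ET₀ = 1.06 × 6.1569 = 6.5263 mm/d
Crop demand D = ETc × 14 d = 6.5263 × 14 = 91.368 mm
D − Pe = 91.368 − 53.1 = 38.268 mm

38.3 mm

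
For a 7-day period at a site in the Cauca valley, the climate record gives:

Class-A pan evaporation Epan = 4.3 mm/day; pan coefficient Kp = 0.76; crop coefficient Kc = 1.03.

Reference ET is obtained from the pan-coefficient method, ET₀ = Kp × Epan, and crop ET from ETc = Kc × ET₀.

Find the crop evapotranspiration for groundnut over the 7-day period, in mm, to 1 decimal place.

23.6 mm

ET₀ = 0.76 × 4.3 = 3.2680 mm/d
ETc = Kc × ET₀ = 1.03 × 3.2680 = 3.3660 mm/d
Over 7 days: 3.3660 × 7 = 23.562 mm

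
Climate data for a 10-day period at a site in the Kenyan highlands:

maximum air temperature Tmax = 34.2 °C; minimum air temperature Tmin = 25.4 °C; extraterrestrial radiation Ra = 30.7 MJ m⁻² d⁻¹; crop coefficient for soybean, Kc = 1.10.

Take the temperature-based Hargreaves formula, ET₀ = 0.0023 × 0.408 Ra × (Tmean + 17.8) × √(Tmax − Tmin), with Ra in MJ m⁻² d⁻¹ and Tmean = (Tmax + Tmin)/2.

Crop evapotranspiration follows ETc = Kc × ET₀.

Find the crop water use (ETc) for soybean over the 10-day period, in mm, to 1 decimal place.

Tmean = (34.2 + 25.4)/2 = 29.80 °C
0.408 Ra = 0.408 × 30.7 = 12.5256 mm/d equivalent
ET₀ = 0.0023 × 12.5256 × (29.80 + 17.8) × √8.8 = 0.0023 × 12.5256 × 47.60 × 2.9665 = 4.0680 mm/d
ETc = Kc × ET₀ = 1.10 × 4.0680 = 4.4748 mm/d
Over 10 days: 4.4748 × 10 = 44.748 mm

44.7 mm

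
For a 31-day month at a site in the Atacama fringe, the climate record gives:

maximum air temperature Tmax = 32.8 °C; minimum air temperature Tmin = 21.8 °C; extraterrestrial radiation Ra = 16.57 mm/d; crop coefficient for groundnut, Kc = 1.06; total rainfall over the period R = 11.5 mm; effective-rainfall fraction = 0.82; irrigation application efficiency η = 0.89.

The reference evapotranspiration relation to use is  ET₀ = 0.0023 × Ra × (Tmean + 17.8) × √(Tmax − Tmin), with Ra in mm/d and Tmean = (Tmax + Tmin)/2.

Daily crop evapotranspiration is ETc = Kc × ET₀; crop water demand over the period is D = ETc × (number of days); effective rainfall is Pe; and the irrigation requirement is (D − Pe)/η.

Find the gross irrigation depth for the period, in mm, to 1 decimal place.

Tmean = (32.8 + 21.8)/2 = 27.30 °C
ET₀ = 0.0023 × 16.57 × (27.30 + 17.8) × √11.0 = 0.0023 × 16.57 × 45.10 × 3.3166 = 5.7006 mm/d
ETc = Kc × ET₀ = 1.06 × 5.7006 = 6.0426 mm/d
Crop demand D = ETc × 31 d = 6.0426 × 31 = 187.321 mm
Pe = 0.82 × 11.5 = 9.430 mm
D − Pe = 187.321 − 9.430 = 177.891 mm
Gross irrigation = 177.891 / 0.89 = 199.878 mm

199.9 mm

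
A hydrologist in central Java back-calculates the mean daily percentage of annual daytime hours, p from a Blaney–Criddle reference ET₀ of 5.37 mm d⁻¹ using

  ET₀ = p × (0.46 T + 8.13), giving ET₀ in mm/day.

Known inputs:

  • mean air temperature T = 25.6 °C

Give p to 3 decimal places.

0.270

p = ET₀ / (0.46 T + 8.13) = 5.37 / (0.46 × 25.6 + 8.13) = 5.37 / 19.906 = 0.2698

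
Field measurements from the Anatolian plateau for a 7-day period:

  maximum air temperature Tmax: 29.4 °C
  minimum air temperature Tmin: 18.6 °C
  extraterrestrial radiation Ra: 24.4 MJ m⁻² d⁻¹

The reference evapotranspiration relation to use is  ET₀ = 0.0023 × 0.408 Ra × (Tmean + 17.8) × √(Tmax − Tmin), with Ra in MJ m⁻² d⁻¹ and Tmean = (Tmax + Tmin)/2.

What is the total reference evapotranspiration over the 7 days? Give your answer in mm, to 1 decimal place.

22.0 mm

Tmean = (29.4 + 18.6)/2 = 24.00 °C
0.408 Ra = 0.408 × 24.4 = 9.9552 mm/d equivalent
ET₀ = 0.0023 × 9.9552 × (24.00 + 17.8) × √10.8 = 0.0023 × 9.9552 × 41.80 × 3.2863 = 3.1453 mm/d
Over 7 days: 3.1453 × 7 = 22.017 mm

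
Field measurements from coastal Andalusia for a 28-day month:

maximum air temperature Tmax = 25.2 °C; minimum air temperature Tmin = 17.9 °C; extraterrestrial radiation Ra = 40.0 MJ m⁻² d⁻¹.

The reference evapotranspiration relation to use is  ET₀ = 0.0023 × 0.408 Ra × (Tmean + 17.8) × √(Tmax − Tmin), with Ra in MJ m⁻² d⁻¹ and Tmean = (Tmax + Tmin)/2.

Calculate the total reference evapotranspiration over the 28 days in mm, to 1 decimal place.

Tmean = (25.2 + 17.9)/2 = 21.55 °C
0.408 Ra = 0.408 × 40.0 = 16.3200 mm/d equivalent
ET₀ = 0.0023 × 16.3200 × (21.55 + 17.8) × √7.3 = 0.0023 × 16.3200 × 39.35 × 2.7019 = 3.9908 mm/d
Over 28 days: 3.9908 × 28 = 111.742 mm

111.7 mm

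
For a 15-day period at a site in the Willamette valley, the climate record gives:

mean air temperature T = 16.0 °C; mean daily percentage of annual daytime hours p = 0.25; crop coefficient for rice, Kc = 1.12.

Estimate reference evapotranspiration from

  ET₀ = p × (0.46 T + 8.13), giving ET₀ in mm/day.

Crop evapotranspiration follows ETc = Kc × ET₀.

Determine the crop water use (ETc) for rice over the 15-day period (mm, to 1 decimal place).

65.1 mm

ET₀ = 0.25 × (0.46 × 16.0 + 8.13) = 0.25 × 15.490 = 3.8725 mm/d
ETc = Kc × ET₀ = 1.12 × 3.8725 = 4.3372 mm/d
Over 15 days: 4.3372 × 15 = 65.058 mm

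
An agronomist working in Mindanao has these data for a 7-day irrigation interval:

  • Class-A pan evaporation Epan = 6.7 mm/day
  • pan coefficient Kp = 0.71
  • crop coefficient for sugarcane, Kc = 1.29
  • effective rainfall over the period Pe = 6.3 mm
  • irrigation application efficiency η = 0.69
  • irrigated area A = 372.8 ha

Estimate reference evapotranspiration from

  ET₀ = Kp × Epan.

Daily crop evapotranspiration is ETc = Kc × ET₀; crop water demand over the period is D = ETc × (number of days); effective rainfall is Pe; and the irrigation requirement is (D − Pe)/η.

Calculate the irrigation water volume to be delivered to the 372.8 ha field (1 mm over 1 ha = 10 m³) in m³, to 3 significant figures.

198000 m³

ET₀ = 0.71 × 6.7 = 4.7570 mm/d
ETc = Kc × ET₀ = 1.29 × 4.7570 = 6.1365 mm/d
Crop demand D = ETc × 7 d = 6.1365 × 7 = 42.956 mm
D − Pe = 42.956 − 6.3 = 36.656 mm
Gross irrigation = 36.656 / 0.69 = 53.125 mm
Volume = 53.125 mm × 372.8 ha × 10 = 198050.0 m³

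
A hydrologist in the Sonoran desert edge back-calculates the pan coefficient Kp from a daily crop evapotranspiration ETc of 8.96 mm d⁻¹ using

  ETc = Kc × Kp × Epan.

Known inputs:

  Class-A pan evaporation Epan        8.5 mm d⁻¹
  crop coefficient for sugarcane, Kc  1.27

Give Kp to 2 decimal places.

0.83

ETc = Kc × Kp × Epan  ⇒  Kp = ETc / (Kc × Epan)
Kp = 8.96 / (1.27 × 8.5) = 8.96 / 10.795 = 0.8300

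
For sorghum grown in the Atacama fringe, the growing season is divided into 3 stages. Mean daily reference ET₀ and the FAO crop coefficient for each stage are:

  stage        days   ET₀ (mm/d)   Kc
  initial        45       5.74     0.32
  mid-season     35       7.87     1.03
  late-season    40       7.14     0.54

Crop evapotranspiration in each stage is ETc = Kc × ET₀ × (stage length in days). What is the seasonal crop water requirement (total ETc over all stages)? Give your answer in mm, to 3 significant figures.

initial: 0.32 × 5.74 × 45 = 82.66 mm
mid-season: 1.03 × 7.87 × 35 = 283.71 mm
late-season: 0.54 × 7.14 × 40 = 154.22 mm
Seasonal total = 520.59 mm

521 mm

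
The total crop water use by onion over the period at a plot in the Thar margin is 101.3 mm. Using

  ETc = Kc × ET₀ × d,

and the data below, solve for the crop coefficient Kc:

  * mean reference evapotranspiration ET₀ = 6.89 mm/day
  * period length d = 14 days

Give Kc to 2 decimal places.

1.05

ETc = Kc × ET₀ × d  ⇒  Kc = ETc / (ET₀ × d)
Kc = 101.3 / (6.89 × 14) = 101.3 / 96.46 = 1.0502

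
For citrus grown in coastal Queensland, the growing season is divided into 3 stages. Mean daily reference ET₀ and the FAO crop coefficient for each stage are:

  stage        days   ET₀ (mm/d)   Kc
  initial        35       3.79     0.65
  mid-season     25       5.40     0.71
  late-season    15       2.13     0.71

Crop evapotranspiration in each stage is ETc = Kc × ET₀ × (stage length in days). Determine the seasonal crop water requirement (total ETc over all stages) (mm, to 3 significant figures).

initial: 0.65 × 3.79 × 35 = 86.22 mm
mid-season: 0.71 × 5.40 × 25 = 95.85 mm
late-season: 0.71 × 2.13 × 15 = 22.68 mm
Seasonal total = 204.75 mm

205 mm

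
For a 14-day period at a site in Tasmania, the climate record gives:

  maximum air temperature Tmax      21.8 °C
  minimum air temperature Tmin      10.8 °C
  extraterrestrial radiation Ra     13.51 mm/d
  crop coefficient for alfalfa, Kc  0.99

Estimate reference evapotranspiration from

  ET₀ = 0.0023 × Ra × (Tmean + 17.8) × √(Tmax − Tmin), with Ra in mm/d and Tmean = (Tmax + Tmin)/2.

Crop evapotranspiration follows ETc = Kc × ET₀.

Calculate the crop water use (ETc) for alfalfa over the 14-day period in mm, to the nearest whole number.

Tmean = (21.8 + 10.8)/2 = 16.30 °C
ET₀ = 0.0023 × 13.51 × (16.30 + 17.8) × √11.0 = 0.0023 × 13.51 × 34.10 × 3.3166 = 3.5142 mm/d
ETc = Kc × ET₀ = 0.99 × 3.5142 = 3.4791 mm/d
Over 14 days: 3.4791 × 14 = 48.707 mm

49 mm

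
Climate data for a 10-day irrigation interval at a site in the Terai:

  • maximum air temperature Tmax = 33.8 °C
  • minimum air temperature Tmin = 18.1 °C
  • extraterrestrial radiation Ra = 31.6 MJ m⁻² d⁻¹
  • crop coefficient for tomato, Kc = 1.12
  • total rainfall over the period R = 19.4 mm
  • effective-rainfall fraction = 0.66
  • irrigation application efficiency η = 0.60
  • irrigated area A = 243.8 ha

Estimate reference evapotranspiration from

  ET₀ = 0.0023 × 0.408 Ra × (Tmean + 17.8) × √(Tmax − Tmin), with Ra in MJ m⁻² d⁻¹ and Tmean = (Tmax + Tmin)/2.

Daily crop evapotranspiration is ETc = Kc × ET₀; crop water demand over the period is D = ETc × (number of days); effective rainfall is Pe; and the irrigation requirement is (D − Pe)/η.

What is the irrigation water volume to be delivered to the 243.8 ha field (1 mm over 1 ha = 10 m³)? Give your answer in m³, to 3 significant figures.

182000 m³

Tmean = (33.8 + 18.1)/2 = 25.95 °C
0.408 Ra = 0.408 × 31.6 = 12.8928 mm/d equivalent
ET₀ = 0.0023 × 12.8928 × (25.95 + 17.8) × √15.7 = 0.0023 × 12.8928 × 43.75 × 3.9623 = 5.1404 mm/d
ETc = Kc × ET₀ = 1.12 × 5.1404 = 5.7572 mm/d
Crop demand D = ETc × 10 d = 5.7572 × 10 = 57.572 mm
Pe = 0.66 × 19.4 = 12.804 mm
D − Pe = 57.572 − 12.804 = 44.768 mm
Gross irrigation = 44.768 / 0.60 = 74.613 mm
Volume = 74.613 mm × 243.8 ha × 10 = 181906.5 m³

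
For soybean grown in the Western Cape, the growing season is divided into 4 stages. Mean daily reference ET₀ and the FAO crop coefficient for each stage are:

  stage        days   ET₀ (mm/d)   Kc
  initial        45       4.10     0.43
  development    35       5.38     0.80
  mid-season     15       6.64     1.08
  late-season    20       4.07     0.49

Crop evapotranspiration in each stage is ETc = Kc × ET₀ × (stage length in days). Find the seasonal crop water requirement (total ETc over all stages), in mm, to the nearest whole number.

initial: 0.43 × 4.10 × 45 = 79.34 mm
development: 0.80 × 5.38 × 35 = 150.64 mm
mid-season: 1.08 × 6.64 × 15 = 107.57 mm
late-season: 0.49 × 4.07 × 20 = 39.89 mm
Seasonal total = 377.44 mm

377 mm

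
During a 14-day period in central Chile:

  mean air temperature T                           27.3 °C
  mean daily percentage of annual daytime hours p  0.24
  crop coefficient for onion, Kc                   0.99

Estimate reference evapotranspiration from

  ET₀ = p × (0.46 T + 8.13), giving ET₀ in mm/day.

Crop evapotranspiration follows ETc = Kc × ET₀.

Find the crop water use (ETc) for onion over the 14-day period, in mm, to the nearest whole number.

ET₀ = 0.24 × (0.46 × 27.3 + 8.13) = 0.24 × 20.688 = 4.9651 mm/d
ETc = Kc × ET₀ = 0.99 × 4.9651 = 4.9154 mm/d
Over 14 days: 4.9154 × 14 = 68.816 mm

69 mm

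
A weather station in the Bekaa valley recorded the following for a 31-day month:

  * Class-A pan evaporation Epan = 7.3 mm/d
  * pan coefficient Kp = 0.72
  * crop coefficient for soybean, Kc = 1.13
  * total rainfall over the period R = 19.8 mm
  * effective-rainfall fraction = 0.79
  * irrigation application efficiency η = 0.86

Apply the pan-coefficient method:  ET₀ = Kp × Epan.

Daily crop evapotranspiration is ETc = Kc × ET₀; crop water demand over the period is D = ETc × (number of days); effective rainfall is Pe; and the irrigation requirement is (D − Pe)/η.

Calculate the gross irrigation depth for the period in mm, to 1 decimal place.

195.9 mm

ET₀ = 0.72 × 7.3 = 5.2560 mm/d
ETc = Kc × ET₀ = 1.13 × 5.2560 = 5.9393 mm/d
Crop demand D = ETc × 31 d = 5.9393 × 31 = 184.118 mm
Pe = 0.79 × 19.8 = 15.642 mm
D − Pe = 184.118 − 15.642 = 168.476 mm
Gross irrigation = 168.476 / 0.86 = 195.902 mm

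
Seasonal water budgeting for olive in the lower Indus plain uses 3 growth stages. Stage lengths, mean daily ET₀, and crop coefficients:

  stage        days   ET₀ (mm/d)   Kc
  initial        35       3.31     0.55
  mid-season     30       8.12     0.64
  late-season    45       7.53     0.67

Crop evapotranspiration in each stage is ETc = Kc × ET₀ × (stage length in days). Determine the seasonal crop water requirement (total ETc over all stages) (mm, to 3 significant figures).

447 mm

initial: 0.55 × 3.31 × 35 = 63.72 mm
mid-season: 0.64 × 8.12 × 30 = 155.90 mm
late-season: 0.67 × 7.53 × 45 = 227.03 mm
Seasonal total = 446.65 mm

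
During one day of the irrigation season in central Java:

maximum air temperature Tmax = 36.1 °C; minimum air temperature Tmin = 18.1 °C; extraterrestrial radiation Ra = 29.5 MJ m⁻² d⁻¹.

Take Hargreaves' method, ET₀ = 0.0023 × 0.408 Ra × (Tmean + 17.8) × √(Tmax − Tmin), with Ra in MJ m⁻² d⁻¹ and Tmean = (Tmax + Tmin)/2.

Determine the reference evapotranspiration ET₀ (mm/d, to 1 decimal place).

5.3 mm/d

Tmean = (36.1 + 18.1)/2 = 27.10 °C
0.408 Ra = 0.408 × 29.5 = 12.0360 mm/d equivalent
ET₀ = 0.0023 × 12.0360 × (27.10 + 17.8) × √18.0 = 0.0023 × 12.0360 × 44.90 × 4.2426 = 5.2734 mm/d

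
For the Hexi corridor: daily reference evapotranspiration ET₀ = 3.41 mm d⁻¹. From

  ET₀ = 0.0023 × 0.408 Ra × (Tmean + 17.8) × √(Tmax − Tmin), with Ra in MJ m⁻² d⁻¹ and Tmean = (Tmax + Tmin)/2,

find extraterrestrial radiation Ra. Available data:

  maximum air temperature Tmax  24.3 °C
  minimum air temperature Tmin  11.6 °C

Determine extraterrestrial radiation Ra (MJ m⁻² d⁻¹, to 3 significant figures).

Tmean = (24.3+11.6)/2 = 17.95 °C; ΔT = 12.7
Ra = ET₀ / [0.0023 × 0.408 × (Tmean+17.8) × √ΔT]
   = 3.41 / (0.0023 × 0.408 × 35.75 × 3.5637) = 28.523 MJ m⁻² d⁻¹

28.5 MJ m⁻² d⁻¹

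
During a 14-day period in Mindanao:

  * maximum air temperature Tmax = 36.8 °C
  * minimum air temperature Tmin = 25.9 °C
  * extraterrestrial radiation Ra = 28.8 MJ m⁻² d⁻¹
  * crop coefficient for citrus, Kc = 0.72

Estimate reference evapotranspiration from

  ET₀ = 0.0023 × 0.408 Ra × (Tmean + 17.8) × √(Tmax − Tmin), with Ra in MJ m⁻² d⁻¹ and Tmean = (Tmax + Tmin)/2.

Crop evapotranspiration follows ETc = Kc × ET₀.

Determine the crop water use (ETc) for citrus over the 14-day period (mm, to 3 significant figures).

Tmean = (36.8 + 25.9)/2 = 31.35 °C
0.408 Ra = 0.408 × 28.8 = 11.7504 mm/d equivalent
ET₀ = 0.0023 × 11.7504 × (31.35 + 17.8) × √10.9 = 0.0023 × 11.7504 × 49.15 × 3.3015 = 4.3855 mm/d
ETc = Kc × ET₀ = 0.72 × 4.3855 = 3.1576 mm/d
Over 14 days: 3.1576 × 14 = 44.206 mm

44.2 mm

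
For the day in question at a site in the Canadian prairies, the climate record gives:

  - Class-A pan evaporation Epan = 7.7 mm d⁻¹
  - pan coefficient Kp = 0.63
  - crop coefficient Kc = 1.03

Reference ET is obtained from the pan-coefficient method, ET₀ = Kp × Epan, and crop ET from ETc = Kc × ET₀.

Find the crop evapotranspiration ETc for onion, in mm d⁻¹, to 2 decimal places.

5.00 mm d⁻¹

ET₀ = 0.63 × 7.7 = 4.8510 mm/d
ETc = Kc × ET₀ = 1.03 × 4.8510 = 4.9965 mm/d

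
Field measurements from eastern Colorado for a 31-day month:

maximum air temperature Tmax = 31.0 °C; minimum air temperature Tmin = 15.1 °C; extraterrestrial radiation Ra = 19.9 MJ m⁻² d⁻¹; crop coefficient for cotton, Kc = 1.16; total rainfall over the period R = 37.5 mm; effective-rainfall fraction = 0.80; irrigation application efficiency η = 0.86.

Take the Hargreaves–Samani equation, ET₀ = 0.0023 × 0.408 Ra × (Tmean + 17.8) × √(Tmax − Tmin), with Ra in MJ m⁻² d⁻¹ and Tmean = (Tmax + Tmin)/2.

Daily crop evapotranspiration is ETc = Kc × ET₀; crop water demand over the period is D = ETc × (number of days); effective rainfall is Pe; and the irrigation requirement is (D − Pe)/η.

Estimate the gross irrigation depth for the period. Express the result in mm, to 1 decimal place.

Tmean = (31.0 + 15.1)/2 = 23.05 °C
0.408 Ra = 0.408 × 19.9 = 8.1192 mm/d equivalent
ET₀ = 0.0023 × 8.1192 × (23.05 + 17.8) × √15.9 = 0.0023 × 8.1192 × 40.85 × 3.9875 = 3.0418 mm/d
ETc = Kc × ET₀ = 1.16 × 3.0418 = 3.5285 mm/d
Crop demand D = ETc × 31 d = 3.5285 × 31 = 109.384 mm
Pe = 0.80 × 37.5 = 30.000 mm
D − Pe = 109.384 − 30.000 = 79.384 mm
Gross irrigation = 79.384 / 0.86 = 92.307 mm

92.3 mm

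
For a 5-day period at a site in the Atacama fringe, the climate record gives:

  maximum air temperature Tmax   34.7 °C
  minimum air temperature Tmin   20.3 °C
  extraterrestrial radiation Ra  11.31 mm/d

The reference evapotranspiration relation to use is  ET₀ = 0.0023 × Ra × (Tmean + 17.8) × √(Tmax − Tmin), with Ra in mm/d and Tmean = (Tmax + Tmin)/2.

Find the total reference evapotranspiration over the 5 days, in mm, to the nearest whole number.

22 mm

Tmean = (34.7 + 20.3)/2 = 27.50 °C
ET₀ = 0.0023 × 11.31 × (27.50 + 17.8) × √14.4 = 0.0023 × 11.31 × 45.30 × 3.7947 = 4.4716 mm/d
Over 5 days: 4.4716 × 5 = 22.358 mm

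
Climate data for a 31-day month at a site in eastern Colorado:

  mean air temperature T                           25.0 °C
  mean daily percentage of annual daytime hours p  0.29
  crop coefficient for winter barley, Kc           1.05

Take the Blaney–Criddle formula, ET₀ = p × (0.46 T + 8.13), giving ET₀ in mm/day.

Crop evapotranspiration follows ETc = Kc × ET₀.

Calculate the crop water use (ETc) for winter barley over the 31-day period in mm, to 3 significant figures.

ET₀ = 0.29 × (0.46 × 25.0 + 8.13) = 0.29 × 19.630 = 5.6927 mm/d
ETc = Kc × ET₀ = 1.05 × 5.6927 = 5.9773 mm/d
Over 31 days: 5.9773 × 31 = 185.296 mm

185 mm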